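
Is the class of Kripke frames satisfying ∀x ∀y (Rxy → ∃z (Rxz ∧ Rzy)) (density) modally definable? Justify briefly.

Yes: it is density, defined by the C4 schema □□r → □r.

Definable; □□r → □r defines it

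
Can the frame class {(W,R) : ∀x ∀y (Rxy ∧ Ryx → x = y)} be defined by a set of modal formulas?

If a class were modally definable it would be closed under surjective bounded morphisms (Goldblatt–Thomason).
The 8-cycle (worlds 0,1,2,3,4,5,6,7 with 0→1→2→3→4→5→6→7→0) is antisymmetric. Sending even-indexed worlds to s and odd-indexed worlds to t is a surjective bounded morphism onto the two-world frame with s↔t, which is not antisymmetric.
So the class is not modally definable.

Not modally definable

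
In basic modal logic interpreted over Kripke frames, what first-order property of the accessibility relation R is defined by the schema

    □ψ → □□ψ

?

Transitivity

Suppose □ψ→□□ψ is valid. Take Rxy, Ryz and set V(ψ)={w : Rxw}. Then □ψ at x, so □□ψ at x, so □ψ at y, so ψ at z, i.e. Rxz.
Conversely, any frame satisfying ∀x ∀y ∀z (Rxy ∧ Ryz → Rxz) validates the schema.
So the correspondent is transitivity.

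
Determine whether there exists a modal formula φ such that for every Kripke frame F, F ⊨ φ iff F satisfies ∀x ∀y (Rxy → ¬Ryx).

Not definable by any modal formula

If a class were modally definable it would be closed under surjective bounded morphisms (Goldblatt–Thomason).
The 3-cycle (worlds 0,1,2 with 0→1→2→0) is asymmetric. Mapping every world to a single reflexive point • is a surjective bounded morphism, and the reflexive point is not asymmetric (R•• but asymmetry requires ¬R••).
So no modal formula (or set of formulas) defines exactly the asymmetric frames.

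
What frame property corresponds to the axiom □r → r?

reflexivity

Suppose □r→r is valid. At any x set V(r)={w : Rxw}. Then □r holds at x, so r holds at x, i.e. Rxx.
Conversely, any frame satisfying ∀x Rxx validates the schema.
Frame condition: ∀x Rxx.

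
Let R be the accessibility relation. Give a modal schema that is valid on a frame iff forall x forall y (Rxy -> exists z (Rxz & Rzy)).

This is density; the standard corresponding axiom is C4: □□s → □s.

□□s → □s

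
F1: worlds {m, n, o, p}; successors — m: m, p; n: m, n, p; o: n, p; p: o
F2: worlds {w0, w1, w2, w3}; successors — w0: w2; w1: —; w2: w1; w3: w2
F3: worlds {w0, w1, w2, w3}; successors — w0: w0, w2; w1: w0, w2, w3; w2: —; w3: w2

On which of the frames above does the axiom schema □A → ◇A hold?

F1

Frame correspondent (Sahlqvist): ∀x ∃y Rxy — i.e. seriality.
F1: ✓.
F2: fails — world w1 has no successor.
F3: fails — world w2 has no successor.
Valid on: F1.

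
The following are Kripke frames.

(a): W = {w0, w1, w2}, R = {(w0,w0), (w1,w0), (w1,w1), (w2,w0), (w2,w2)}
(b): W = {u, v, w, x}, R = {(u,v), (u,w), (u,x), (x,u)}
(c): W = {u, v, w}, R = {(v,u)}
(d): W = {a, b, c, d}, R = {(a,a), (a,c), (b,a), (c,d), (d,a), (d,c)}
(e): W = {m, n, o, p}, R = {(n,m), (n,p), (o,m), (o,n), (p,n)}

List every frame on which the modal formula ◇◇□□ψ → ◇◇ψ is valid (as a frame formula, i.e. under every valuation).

(a), (c), (d)

The schema corresponds to a generalized confluence (Geach) condition: ∀x ∀y (xR²y → ∃w (yR²w ∧ xR²w)).
(a): ✓.
(b): fails — xR²v but no t with vR²t and xR²t.
(c): ✓.
(d): ✓.
(e): fails — oR²m but no w with mR²w and oR²w.
Valid on: (a), (c), (d).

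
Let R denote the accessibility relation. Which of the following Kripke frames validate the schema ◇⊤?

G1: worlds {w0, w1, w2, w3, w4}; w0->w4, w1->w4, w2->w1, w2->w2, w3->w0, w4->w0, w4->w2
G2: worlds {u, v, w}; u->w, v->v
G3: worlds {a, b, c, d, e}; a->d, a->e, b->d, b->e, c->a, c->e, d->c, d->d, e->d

Frame correspondent (Sahlqvist): ∀x ∃y Rxy — i.e. seriality.
G1: holds.
G2: fails — world w has no successor.
G3: holds.

G1, G3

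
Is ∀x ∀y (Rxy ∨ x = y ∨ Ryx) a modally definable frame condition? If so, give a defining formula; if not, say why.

Not definable by any modal formula

Modal frame validity is preserved under disjoint unions.
Take 3 disjoint single-world reflexive frames: each is trivially connected, but their disjoint union has 3 worlds with no edge between distinct components, so it is not connected.
So no modal formula (or set of formulas) defines exactly the connected frames.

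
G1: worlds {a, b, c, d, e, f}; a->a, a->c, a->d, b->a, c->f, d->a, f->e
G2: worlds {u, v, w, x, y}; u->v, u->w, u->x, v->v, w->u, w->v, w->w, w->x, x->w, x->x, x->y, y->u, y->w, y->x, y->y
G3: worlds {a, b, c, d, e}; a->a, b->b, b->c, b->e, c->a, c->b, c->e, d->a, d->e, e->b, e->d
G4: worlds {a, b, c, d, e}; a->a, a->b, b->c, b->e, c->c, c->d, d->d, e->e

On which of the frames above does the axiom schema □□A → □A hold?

G2, G4

Frame correspondent (Sahlqvist): ∀x ∀y (Rxy → ∃z (Rxz ∧ Rzy)) — i.e. density.
G1: fails — Rfe but no z with Rfz and Rze.
G2: holds.
G3: fails — Red but no z with Rez and Rzd.
G4: holds.
Valid on: G2, G4.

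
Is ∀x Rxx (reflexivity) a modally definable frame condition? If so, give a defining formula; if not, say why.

The condition is reflexivity. A defining modal formula is □p → p.

Definable; □p → p defines it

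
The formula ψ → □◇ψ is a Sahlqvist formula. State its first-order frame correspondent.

symmetry: ∀x ∀y (Rxy → Ryx)

Suppose ψ→□◇ψ is valid. Take Rxy and set V(ψ)={x}. Then ψ at x, so □◇ψ at x, so ◇ψ at y, so some z with Ryz has ψ; z=x, i.e. Ryx.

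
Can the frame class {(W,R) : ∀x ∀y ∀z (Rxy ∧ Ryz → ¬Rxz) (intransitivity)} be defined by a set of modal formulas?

Not definable by any modal formula

If a class were modally definable it would be closed under surjective bounded morphisms (Goldblatt–Thomason).
The 3-cycle (worlds s,t,u with s→t→u→s) is intransitive. Mapping every world to a single reflexive point • is a surjective bounded morphism; the reflexive point is not intransitive (R••∧R•• but R••).
Hence intransitivity is not modally definable.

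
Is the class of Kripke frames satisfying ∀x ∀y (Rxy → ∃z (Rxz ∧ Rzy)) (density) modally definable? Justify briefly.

Yes — defined by □□p → □p

This is a Sahlqvist condition; the C4 axiom □□p → □p defines it.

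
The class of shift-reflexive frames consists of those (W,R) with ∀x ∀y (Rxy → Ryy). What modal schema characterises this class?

This is shift-reflexivity; the standard corresponding axiom is T□: □(□r → r).

□(□r → r)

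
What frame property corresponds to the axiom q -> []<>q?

Suppose q→□◇q is valid. Take Rxy and set V(q)={x}. Then q at x, so □◇q at x, so ◇q at y, so some z with Ryz has q; z=x, i.e. Ryx.

Symmetry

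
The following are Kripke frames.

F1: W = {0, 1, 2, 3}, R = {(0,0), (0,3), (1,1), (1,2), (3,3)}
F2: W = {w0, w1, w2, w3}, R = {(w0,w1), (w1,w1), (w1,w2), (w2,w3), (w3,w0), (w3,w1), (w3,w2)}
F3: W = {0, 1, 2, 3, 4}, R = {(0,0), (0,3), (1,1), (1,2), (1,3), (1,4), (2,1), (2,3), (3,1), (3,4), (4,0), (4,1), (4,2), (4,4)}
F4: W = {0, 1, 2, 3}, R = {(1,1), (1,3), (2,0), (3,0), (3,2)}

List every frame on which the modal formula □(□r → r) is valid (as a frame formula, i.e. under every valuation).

Frame correspondent (Sahlqvist): ∀x ∀y (Rxy → Ryy) — i.e. shift-reflexivity.
F1: fails — R12 but not R22.
F2: fails — Rw1w2 but not Rw2w2.
F3: fails — R12 but not R22.
F4: fails — R32 but not R22.

none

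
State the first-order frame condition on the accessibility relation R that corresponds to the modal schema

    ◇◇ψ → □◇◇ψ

This is a Sahlqvist (Geach-type) schema ◇^2□^0ψ → □^1◇^2ψ.
First-order correspondent: ∀x ∀y ∀z ((xR²y ∧ xRz) → ∃w (y = w ∧ zR²w)).

∀x ∀y ∀z ((xR²y ∧ xRz) → ∃w (y = w ∧ zR²w))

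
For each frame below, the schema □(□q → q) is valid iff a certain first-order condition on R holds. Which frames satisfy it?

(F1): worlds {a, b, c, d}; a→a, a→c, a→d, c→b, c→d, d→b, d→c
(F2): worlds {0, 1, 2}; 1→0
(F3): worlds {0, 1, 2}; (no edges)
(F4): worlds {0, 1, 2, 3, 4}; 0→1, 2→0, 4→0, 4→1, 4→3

Frame correspondent (Sahlqvist): ∀x ∀y (Rxy → Ryy) — i.e. shift-reflexivity.
(F1): fails — Rcd but not Rdd.
(F2): fails — R10 but not R00.
(F3): condition met.
(F4): fails — R43 but not R33.

(F3)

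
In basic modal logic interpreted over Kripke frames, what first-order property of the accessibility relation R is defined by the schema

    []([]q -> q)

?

This schema is the T□ axiom.
Its frame correspondent is shift-reflexivity — forall x forall y (Rxy -> Ryy).

Shift-reflexivity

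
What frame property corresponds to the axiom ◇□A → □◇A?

This schema is the .2 axiom.
Its frame correspondent is convergence — ∀x ∀y ∀z (Rxy ∧ Rxz → ∃w (Ryw ∧ Rzw)).

convergence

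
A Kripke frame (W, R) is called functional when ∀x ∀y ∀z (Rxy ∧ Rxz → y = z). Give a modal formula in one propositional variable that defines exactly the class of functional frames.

◇p → □p

This is partial functionality; the standard corresponding axiom is CD: ◇p → □p.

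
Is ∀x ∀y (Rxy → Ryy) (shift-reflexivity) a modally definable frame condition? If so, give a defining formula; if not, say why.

The condition is shift-reflexivity. A defining modal formula is □(□p → p).

Definable; □(□p → p) defines it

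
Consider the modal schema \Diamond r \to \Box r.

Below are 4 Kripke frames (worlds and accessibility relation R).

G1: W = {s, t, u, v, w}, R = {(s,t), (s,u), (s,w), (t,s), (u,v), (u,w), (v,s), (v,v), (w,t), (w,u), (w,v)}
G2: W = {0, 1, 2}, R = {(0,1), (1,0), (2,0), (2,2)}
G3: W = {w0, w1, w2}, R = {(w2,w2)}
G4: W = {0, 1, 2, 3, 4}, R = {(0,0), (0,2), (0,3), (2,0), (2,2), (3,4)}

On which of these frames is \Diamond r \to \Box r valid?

This is the axiom for partial functionality; its first-order frame correspondent is \forall x \forall y \forall z (Rxy \wedge Rxz \to y = z).
G1: fails — s sees both t and u.
G2: fails — 2 sees both 0 and 2.
G3: condition met.
G4: fails — 0 sees both 0 and 2.

G3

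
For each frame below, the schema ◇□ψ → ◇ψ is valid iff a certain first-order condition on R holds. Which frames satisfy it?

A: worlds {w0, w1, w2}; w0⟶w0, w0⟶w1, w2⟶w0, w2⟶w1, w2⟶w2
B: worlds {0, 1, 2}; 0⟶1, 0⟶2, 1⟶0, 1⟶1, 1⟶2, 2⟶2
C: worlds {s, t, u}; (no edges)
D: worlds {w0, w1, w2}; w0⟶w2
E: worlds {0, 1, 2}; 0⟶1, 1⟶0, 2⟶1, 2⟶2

B, C

Frame correspondent (Sahlqvist): ∀x ∀y (xRy → ∃w (yRw ∧ xRw)) — i.e. a generalized confluence (Geach) condition.
A: fails — w0Rw1 but no w with w1Rw and w0Rw.
B: holds.
C: holds.
D: fails — w0Rw2 but no w with w2Rw and w0Rw.
E: fails — 0R1 but no w with 1Rw and 0Rw.
Valid on: B, C.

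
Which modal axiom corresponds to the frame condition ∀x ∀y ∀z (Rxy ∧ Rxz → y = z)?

This is partial functionality; the standard corresponding axiom is CD: ◇ψ → □ψ.

◇ψ → □ψ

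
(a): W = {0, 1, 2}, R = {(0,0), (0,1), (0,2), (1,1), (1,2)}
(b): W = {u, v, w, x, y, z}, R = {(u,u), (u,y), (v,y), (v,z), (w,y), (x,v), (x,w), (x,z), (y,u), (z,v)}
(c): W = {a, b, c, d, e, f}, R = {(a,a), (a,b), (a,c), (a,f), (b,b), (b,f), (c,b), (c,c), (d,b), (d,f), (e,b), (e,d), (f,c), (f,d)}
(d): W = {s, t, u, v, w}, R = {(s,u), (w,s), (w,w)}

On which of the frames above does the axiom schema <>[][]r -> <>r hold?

(c)

This is the axiom for a generalized confluence (Geach) condition; its first-order frame correspondent is forall x forall y (xRy -> exists w (y R^2 w & xRw)).
(a): fails — 0R2 but no w with 2R²w and 0Rw.
(b): fails — xRw but no t with wR²t and xRt.
(c): condition met.
(d): fails — sRu but no w* with uR²w* and sRw*.
Valid on: (c).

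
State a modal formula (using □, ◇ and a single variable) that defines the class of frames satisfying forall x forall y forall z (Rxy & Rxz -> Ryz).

◇p → □◇p

This is the Euclidean property; the standard corresponding axiom is 5: ◇p → □◇p.
Suppose ◇p→□◇p is valid. Take Rxy, Rxz and set V(p)={y}. Then ◇p at x, so □◇p at x, so ◇p at z, so some w with Rzw has p; w=y, i.e. Rzy. By symmetry of the argument, Ryz.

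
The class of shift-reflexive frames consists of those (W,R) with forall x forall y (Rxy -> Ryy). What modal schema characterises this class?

□(□r → r)

A defining formula is □(□r → r) (the T□ axiom).
Suppose □(□r→r) is valid. Take Rxy and set V(r)={w : Ryw}. Then at y, □r holds; since □(□r→r) at x, □r→r at y, so r at y, i.e. Ryy.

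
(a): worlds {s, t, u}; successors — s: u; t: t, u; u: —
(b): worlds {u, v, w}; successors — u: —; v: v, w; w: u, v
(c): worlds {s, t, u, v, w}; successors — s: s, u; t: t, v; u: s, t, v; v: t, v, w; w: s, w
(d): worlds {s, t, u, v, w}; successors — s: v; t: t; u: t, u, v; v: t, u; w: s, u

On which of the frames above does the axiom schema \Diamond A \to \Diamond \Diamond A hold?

(c)

This is the axiom for a generalized confluence (Geach) condition; its first-order frame correspondent is \forall x \forall y (xRy \to \exists w (y = w \wedge x R^2 w)).
(a): fails — sRu but no w with u=w and sR²w.
(b): fails — wRu but no t with u=t and wR²t.
(c): holds.
(d): fails — sRv but no w* with v=w* and sR²w*.
Valid on: (c).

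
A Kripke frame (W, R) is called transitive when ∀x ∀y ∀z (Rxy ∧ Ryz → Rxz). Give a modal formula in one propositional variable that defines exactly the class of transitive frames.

□q → □□q

The condition is transitivity. The 4 schema □q → □□q defines it.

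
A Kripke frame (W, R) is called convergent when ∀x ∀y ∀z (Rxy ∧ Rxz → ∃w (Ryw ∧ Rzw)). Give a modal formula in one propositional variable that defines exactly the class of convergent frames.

This is convergence; the standard corresponding axiom is .2: ◇□r → □◇r.
Suppose ◇□r→□◇r is valid. Take Rxy, Rxz and set V(r)={w : Ryw}. Then □r at y so ◇□r at x, so □◇r at x, so ◇r at z, giving w with Rzw and Ryw.

◇□r → □◇r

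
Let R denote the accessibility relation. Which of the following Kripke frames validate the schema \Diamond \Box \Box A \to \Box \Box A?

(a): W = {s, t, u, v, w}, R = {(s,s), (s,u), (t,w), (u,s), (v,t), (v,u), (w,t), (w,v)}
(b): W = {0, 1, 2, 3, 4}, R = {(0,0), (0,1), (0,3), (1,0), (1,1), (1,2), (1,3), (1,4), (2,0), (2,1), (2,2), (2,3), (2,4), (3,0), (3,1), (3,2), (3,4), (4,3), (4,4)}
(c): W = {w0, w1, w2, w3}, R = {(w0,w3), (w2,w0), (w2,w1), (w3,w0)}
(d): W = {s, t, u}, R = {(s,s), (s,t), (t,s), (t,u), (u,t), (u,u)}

This is the axiom for a generalized confluence (Geach) condition; its first-order frame correspondent is \forall x \forall y \forall z ((xRy \wedge x R^2 z) \to \exists w (y R^2 w \wedge z = w)).
(a): fails — tRw, tR²v but no w* with wR²w* and v=w*.
(b): condition met.
(c): fails — w0Rw3, w0R²w0 but no w with w3R²w and w0=w.
(d): condition met.

(b), (d)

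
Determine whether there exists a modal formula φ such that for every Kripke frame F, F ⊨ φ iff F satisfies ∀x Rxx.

Definable; □r → r defines it

The condition is reflexivity. A defining modal formula is □r → r.
Suppose □r→r is valid. At any x set V(r)={w : Rxw}. Then □r holds at x, so r holds at x, i.e. Rxx.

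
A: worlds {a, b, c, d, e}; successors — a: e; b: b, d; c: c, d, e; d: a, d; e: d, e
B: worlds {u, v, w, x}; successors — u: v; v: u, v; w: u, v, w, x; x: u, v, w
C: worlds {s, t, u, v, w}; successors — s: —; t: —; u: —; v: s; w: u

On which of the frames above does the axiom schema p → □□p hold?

C

This is the axiom for a generalized confluence (Geach) condition; its first-order frame correspondent is ∀x ∀z (xR²z → ∃w (x = w ∧ z = w)).
A: fails — aR²d but a ≠ d.
B: fails — uR²v but u ≠ v.
C: condition met.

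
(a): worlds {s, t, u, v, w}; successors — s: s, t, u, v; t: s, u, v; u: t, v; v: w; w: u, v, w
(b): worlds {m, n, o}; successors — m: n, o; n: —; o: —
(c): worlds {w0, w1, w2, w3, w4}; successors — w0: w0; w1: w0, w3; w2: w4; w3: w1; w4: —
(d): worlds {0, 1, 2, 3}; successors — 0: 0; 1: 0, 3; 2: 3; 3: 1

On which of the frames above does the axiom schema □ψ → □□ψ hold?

(b)

This is the axiom for transitivity; its first-order frame correspondent is ∀x ∀y ∀z (Rxy ∧ Ryz → Rxz).
(a): fails — Ruv and Rvw but not Ruw.
(b): condition met.
(c): fails — Rw3w1 and Rw1w0 but not Rw3w0.
(d): fails — R31 and R10 but not R30.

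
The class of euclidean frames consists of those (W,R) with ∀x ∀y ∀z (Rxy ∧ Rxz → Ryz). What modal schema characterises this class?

This is the Euclidean property; the standard corresponding axiom is 5: ◇s → □◇s.
Suppose ◇s→□◇s is valid. Take Rxy, Rxz and set V(s)={y}. Then ◇s at x, so □◇s at x, so ◇s at z, so some w with Rzw has s; w=y, i.e. Rzy. By symmetry of the argument, Ryz.

◇s → □◇s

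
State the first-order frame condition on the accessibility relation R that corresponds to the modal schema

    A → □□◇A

∀x ∀z (xR²z → ∃w (x = w ∧ zRw))

This is a Sahlqvist (Geach-type) schema ◇^0□^0A → □^2◇^1A.
Minimal-valuation argument: fix x; take any y with xR^0y and any z with xR^2z. Set V(A) to the set of worlds R-reachable from y in exactly 0 steps. Then □^0A holds at y, so the antecedent holds at x; validity forces ◇^1A at z, giving a w with zR^1w and yR^0w.
First-order correspondent: ∀x ∀z (xR²z → ∃w (x = w ∧ zRw)).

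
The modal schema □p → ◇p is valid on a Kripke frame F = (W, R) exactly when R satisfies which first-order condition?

Suppose □p→◇p is valid. At any x set V(p)=W. Then □p at x, so ◇p at x, so x has a successor.
Conversely, on a frame with seriality the schema holds at every world under every valuation.
So the correspondent is seriality.

seriality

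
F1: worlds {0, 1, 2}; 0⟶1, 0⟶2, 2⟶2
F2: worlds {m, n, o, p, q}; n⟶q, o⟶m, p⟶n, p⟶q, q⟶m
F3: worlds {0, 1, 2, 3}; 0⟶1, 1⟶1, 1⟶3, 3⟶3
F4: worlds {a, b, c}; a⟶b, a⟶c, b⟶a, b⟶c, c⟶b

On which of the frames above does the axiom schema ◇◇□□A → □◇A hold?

Frame correspondent (Sahlqvist): ∀x ∀y ∀z ((xR²y ∧ xRz) → ∃w (yR²w ∧ zRw)) — i.e. a generalized confluence (Geach) condition.
F1: fails — 0R²2, 0R1 but no w with 2R²w and 1Rw.
F2: fails — nR²m, nRq but no w with mR²w and qRw.
F3: satisfies the condition.
F4: fails — aR²c, aRc but no w with cR²w and cRw.

F3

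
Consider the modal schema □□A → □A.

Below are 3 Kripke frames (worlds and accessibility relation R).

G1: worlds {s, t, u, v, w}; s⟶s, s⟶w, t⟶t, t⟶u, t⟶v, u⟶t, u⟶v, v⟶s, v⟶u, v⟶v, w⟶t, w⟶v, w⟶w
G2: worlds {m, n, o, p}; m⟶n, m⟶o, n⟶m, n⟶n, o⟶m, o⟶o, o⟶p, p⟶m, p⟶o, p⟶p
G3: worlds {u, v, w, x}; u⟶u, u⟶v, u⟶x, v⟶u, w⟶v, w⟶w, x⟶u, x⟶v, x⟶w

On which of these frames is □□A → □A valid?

Frame correspondent (Sahlqvist): ∀x ∀y (Rxy → ∃z (Rxz ∧ Rzy)) — i.e. density.
G1: ✓.
G2: ✓.
G3: ✓.

G1, G2, G3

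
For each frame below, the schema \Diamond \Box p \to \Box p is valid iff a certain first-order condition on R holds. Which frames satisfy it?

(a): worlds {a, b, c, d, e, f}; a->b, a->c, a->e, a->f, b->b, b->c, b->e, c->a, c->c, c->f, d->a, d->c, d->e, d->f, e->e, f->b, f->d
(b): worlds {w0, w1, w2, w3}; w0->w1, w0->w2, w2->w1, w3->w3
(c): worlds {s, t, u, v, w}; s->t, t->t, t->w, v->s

none

The schema corresponds to the Euclidean property: \forall x \forall y \forall z (Rxy \wedge Rxz \to Ryz).
(a): fails — Rab and Raf but not Rbf.
(b): fails — Rw0w1 and Rw0w1 but not Rw1w1.
(c): fails — Rtw and Rtt but not Rwt.
Valid on no frame.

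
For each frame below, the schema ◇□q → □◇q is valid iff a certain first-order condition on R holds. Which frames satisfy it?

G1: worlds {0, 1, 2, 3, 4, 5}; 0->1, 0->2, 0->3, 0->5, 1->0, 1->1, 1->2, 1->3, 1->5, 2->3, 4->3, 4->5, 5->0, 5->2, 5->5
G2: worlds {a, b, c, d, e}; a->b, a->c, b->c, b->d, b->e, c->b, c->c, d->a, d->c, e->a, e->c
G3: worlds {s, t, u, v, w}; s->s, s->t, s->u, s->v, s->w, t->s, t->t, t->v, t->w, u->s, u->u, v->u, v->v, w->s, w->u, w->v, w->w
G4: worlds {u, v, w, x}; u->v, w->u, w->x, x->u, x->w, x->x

G2, G3

Frame correspondent (Sahlqvist): ∀x ∀y ∀z (Rxy ∧ Rxz → ∃w (Ryw ∧ Rzw)) — i.e. convergence.
G1: fails — R02 and R03 but 2 and 3 have no common successor.
G2: satisfies the condition.
G3: satisfies the condition.
G4: fails — Ruv and Ruv but v and v have no common successor.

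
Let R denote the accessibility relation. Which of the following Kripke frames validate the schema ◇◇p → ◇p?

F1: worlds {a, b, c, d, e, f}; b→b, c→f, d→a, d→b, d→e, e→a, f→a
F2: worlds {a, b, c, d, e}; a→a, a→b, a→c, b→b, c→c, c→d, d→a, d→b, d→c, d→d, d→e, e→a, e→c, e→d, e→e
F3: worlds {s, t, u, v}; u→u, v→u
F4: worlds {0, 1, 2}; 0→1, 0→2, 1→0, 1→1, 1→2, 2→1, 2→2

F3

Frame correspondent (Sahlqvist): ∀x ∀y ∀z (Rxy ∧ Ryz → Rxz) — i.e. transitivity.
F1: fails — Rcf and Rfa but not Rca.
F2: fails — Rcd and Rde but not Rce.
F3: condition met.
F4: fails — R01 and R10 but not R00.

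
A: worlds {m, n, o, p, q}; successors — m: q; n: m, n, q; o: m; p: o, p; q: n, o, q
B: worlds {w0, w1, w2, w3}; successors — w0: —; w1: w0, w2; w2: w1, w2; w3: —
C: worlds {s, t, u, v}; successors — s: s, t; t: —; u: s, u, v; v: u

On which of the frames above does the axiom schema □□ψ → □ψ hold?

C

The schema corresponds to density: ∀x ∀y (Rxy → ∃z (Rxz ∧ Rzy)).
A: fails — Rom but no z with Roz and Rzm.
B: fails — Rw1w0 but no z with Rw1z and Rzw0.
C: condition met.
Valid on: C.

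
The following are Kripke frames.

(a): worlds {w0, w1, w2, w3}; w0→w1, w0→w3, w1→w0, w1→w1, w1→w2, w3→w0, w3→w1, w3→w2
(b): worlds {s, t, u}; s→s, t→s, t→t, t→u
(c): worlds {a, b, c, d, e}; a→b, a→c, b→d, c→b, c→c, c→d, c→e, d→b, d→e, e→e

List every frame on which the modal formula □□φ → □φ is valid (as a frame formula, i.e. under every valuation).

(b)

The schema corresponds to density: ∀x ∀y (Rxy → ∃z (Rxz ∧ Rzy)).
(a): fails — Rw0w3 but no z with Rw0z and Rzw3.
(b): holds.
(c): fails — Rdb but no z with Rdz and Rzb.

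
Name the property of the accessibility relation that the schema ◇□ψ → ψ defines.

symmetry: ∀x ∀y (Rxy → Ryx)

This is a form of the B axiom.
Its frame correspondent is symmetry — ∀x ∀y (Rxy → Ryx).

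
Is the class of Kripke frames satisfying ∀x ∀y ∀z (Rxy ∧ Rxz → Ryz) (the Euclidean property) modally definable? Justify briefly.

The condition is the Euclidean property. A defining modal formula is ◇r → □◇r.
Suppose ◇r→□◇r is valid. Take Rxy, Rxz and set V(r)={y}. Then ◇r at x, so □◇r at x, so ◇r at z, so some w with Rzw has r; w=y, i.e. Rzy. By symmetry of the argument, Ryz.

Yes, by ◇r → □◇r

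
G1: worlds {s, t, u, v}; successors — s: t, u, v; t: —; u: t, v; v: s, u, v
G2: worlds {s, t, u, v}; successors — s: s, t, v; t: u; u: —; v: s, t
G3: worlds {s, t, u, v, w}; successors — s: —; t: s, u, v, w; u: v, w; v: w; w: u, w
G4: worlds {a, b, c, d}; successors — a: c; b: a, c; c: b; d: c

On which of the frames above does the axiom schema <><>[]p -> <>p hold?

Frame correspondent (Sahlqvist): forall x forall y (x R^2 y -> exists w (yRw & xRw)) — i.e. a generalized confluence (Geach) condition.
G1: fails — sR²t but no w with tRw and sRw.
G2: fails — sR²t but no w with tRw and sRw.
G3: holds.
G4: fails — bR²c but no w with cRw and bRw.

G3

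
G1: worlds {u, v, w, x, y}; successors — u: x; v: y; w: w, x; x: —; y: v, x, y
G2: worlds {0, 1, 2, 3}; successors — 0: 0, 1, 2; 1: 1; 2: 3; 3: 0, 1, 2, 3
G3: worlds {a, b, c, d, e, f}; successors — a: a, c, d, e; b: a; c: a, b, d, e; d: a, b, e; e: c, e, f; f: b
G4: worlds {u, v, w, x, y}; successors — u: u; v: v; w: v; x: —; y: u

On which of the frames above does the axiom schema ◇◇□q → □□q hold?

The schema corresponds to a generalized confluence (Geach) condition: ∀x ∀y ∀z ((xR²y ∧ xR²z) → ∃w (yRw ∧ z = w)).
G1: fails — vR²v, vR²v but no t with vRt and v=t.
G2: fails — 0R²0, 0R²3 but no w with 0Rw and 3=w.
G3: fails — aR²a, aR²b but no w with aRw and b=w.
G4: condition met.
Valid on: G4.

G4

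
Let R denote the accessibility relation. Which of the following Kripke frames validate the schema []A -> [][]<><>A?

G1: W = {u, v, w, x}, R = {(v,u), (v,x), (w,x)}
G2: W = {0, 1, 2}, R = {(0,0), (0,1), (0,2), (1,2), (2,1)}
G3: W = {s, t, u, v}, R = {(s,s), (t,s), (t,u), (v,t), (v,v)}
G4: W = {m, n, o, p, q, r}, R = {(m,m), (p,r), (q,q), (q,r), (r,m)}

This is the axiom for a generalized confluence (Geach) condition; its first-order frame correspondent is forall x forall z (x R^2 z -> exists w (xRw & z R^2 w)).
G1: satisfies the condition.
G2: fails — 1R²1 but no w with 1Rw and 1R²w.
G3: fails — vR²s but no w with vRw and sR²w.
G4: fails — pR²m but no w with pRw and mR²w.

G1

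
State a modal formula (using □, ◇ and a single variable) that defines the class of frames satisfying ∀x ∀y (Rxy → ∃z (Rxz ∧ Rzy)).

□□s → □s

This is density; the standard corresponding axiom is C4: □□s → □s.
Suppose □□s→□s is valid. Take Rxy and set V(s)={w : xR²w}. Then □□s at x, so □s at x, so s at y, i.e. ∃z(Rxz∧Rzy).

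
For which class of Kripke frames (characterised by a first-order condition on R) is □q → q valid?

Suppose □q→q is valid. At any x set V(q)={w : Rxw}. Then □q holds at x, so q holds at x, i.e. Rxx.

Reflexivity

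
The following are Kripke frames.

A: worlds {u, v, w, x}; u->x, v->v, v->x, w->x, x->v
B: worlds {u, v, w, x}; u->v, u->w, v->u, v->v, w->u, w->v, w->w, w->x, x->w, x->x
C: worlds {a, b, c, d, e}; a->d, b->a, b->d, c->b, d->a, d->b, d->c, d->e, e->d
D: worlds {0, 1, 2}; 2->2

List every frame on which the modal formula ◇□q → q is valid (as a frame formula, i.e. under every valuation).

D

The schema corresponds to symmetry: ∀x ∀y (Rxy → Ryx).
A: fails — Rwx but not Rxw.
B: fails — Rwv but not Rvw.
C: fails — Rdc but not Rcd.
D: satisfies the condition.
Valid on: D.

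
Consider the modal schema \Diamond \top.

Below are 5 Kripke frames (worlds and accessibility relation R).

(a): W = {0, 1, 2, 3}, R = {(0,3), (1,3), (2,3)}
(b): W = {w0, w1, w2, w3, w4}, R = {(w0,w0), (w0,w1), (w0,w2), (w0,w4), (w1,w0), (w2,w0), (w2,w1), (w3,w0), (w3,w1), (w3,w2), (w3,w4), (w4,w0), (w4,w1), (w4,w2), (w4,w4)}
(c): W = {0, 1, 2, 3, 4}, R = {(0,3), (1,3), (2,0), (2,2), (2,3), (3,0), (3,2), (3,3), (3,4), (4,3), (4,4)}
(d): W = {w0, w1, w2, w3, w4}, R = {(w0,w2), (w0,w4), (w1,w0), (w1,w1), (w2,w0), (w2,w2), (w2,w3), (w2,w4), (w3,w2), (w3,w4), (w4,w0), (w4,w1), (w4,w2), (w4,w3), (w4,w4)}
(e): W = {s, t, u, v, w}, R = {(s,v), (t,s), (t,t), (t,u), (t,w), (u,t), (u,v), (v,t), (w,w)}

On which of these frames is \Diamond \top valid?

(b), (c), (d), (e)

Frame correspondent (Sahlqvist): \forall x \exists y Rxy — i.e. seriality.
(a): fails — world 3 has no successor.
(b): condition met.
(c): condition met.
(d): condition met.
(e): condition met.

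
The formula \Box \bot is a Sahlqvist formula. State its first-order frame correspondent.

emptiness of R: \forall x \forall y \neg Rxy

□⊥ is valid iff no world has any successor (otherwise □⊥ fails at any world with one).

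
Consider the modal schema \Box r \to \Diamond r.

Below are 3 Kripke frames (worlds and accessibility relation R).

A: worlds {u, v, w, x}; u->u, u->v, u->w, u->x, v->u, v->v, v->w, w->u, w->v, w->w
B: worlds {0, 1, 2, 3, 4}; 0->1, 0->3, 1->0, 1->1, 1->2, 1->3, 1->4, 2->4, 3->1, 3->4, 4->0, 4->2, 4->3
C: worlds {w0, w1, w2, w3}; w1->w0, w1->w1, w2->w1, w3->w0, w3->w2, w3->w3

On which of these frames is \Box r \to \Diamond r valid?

The schema corresponds to seriality: \forall x \exists y Rxy.
A: fails — world x has no successor.
B: satisfies the condition.
C: fails — world w0 has no successor.

B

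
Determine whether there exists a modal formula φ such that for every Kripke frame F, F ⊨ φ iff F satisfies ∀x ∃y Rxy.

Definable; □q → ◇q defines it

Yes: it is seriality, defined by the D schema □q → ◇q.
Suppose □q→◇q is valid. At any x set V(q)=W. Then □q at x, so ◇q at x, so x has a successor.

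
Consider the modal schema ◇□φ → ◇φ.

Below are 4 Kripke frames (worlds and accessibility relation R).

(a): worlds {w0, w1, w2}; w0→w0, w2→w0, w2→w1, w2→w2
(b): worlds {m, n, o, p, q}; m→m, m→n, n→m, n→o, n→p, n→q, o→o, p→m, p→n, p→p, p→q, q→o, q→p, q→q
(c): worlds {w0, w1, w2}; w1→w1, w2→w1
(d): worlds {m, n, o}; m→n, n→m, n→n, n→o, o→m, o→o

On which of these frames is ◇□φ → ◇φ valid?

(b), (c)

This is the axiom for a generalized confluence (Geach) condition; its first-order frame correspondent is ∀x ∀y (xRy → ∃w (yRw ∧ xRw)).
(a): fails — w2Rw1 but no w with w1Rw and w2Rw.
(b): ✓.
(c): ✓.
(d): fails — oRm but no w with mRw and oRw.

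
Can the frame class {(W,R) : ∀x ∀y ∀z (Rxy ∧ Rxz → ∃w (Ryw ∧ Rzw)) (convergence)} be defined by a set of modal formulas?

Yes, by ◇□q → □◇q

Yes: it is convergence, defined by the .2 schema ◇□q → □◇q.
Suppose ◇□q→□◇q is valid. Take Rxy, Rxz and set V(q)={w : Ryw}. Then □q at y so ◇□q at x, so □◇q at x, so ◇q at z, giving w with Rzw and Ryw.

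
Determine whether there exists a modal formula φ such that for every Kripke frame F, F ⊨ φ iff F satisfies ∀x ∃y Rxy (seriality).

This is a Sahlqvist condition; the D axiom □p → ◇p defines it.

Yes — defined by □p → ◇p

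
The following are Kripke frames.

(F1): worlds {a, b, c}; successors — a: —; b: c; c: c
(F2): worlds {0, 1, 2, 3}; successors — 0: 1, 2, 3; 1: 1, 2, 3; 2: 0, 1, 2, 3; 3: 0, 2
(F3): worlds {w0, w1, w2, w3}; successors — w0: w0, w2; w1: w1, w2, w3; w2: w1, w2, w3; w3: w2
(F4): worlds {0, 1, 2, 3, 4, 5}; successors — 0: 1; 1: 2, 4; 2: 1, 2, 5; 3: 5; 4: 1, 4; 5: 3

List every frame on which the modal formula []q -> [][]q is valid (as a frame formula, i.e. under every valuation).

The schema corresponds to transitivity: forall x forall y forall z (Rxy & Ryz -> Rxz).
(F1): satisfies the condition.
(F2): fails — R32 and R23 but not R33.
(F3): fails — Rw3w2 and Rw2w1 but not Rw3w1.
(F4): fails — R53 and R35 but not R55.
Valid on: (F1).

(F1)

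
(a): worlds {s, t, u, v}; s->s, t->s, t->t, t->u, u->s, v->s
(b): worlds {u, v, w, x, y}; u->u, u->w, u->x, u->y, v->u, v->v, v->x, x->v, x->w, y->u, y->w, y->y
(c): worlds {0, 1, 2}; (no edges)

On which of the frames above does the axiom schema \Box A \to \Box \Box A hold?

(a), (c)

The schema corresponds to transitivity: \forall x \forall y \forall z (Rxy \wedge Ryz \to Rxz).
(a): holds.
(b): fails — Rvu and Ruw but not Rvw.
(c): holds.
Valid on: (a), (c).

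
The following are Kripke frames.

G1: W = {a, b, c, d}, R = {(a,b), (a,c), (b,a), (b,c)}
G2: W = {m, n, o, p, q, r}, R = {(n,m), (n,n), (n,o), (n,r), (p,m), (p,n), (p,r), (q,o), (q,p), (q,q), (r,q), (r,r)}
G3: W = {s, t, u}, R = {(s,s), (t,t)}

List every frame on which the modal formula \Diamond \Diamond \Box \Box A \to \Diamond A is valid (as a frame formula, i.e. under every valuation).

This is the axiom for a generalized confluence (Geach) condition; its first-order frame correspondent is \forall x \forall y (x R^2 y \to \exists w (y R^2 w \wedge xRw)).
G1: fails — aR²c but no w with cR²w and aRw.
G2: fails — nR²m but no w with mR²w and nRw.
G3: condition met.

G3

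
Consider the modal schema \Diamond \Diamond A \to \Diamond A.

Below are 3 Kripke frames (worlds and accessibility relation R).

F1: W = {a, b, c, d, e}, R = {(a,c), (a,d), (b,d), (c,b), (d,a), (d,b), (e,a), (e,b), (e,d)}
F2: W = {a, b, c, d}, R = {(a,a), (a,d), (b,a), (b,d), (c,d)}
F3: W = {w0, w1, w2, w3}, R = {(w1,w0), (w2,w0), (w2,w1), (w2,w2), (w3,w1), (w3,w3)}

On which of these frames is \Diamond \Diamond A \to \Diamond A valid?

The schema corresponds to transitivity: \forall x \forall y \forall z (Rxy \wedge Ryz \to Rxz).
F1: fails — Rea and Rac but not Rec.
F2: satisfies the condition.
F3: fails — Rw3w1 and Rw1w0 but not Rw3w0.

F2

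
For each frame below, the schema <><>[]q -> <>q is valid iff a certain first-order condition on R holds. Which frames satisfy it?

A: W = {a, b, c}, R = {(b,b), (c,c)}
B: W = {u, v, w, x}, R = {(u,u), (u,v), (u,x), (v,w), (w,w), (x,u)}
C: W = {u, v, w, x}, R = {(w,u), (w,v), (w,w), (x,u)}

The schema corresponds to a generalized confluence (Geach) condition: forall x forall y (x R^2 y -> exists w (yRw & xRw)).
A: condition met.
B: fails — uR²v but no t with vRt and uRt.
C: fails — wR²u but no t with uRt and wRt.
Valid on: A.

A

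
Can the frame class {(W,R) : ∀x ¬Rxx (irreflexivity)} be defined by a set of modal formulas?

Any modally definable frame class is closed under surjective bounded morphisms.
The 4-cycle (worlds w0,w1,w2,w3 with w0→w1→w2→w3→w0) is irreflexive, and the map sending every world to a single reflexive point • is a surjective bounded morphism (forth: every edge maps to (•,•); back: every world has a successor). So any modal formula valid on the 4-cycle is also valid on the reflexive point, which is not irreflexive.
So no modal formula (or set of formulas) defines exactly the irreflexive frames.

No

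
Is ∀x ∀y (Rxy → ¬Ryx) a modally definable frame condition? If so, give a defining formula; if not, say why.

Modal frame validity is preserved under surjective bounded morphisms.
The 3-cycle (worlds w0,w1,w2 with w0→w1→w2→w0) is asymmetric. Mapping every world to a single reflexive point • is a surjective bounded morphism, and the reflexive point is not asymmetric (R•• but asymmetry requires ¬R••).
So the class is not modally definable.

Not modally definable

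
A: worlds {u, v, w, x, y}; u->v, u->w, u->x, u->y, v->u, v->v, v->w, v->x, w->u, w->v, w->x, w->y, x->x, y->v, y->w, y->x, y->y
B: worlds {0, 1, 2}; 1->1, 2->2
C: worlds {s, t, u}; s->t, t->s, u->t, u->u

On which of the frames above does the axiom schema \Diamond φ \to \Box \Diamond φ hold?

B

The schema corresponds to the Euclidean property: \forall x \forall y \forall z (Rxy \wedge Rxz \to Ryz).
A: fails — Ruv and Ruy but not Rvy.
B: holds.
C: fails — Rst and Rst but not Rtt.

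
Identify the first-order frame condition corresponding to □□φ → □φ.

density: ∀x ∀y (Rxy → ∃z (Rxz ∧ Rzy))

Suppose □□φ→□φ is valid. Take Rxy and set V(φ)={w : xR²w}. Then □□φ at x, so □φ at x, so φ at y, i.e. ∃z(Rxz∧Rzy).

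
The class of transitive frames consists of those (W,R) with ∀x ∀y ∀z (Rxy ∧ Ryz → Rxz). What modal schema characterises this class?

□r → □□r

A defining formula is □r → □□r (the 4 axiom).
Suppose □r→□□r is valid. Take Rxy, Ryz and set V(r)={w : Rxw}. Then □r at x, so □□r at x, so □r at y, so r at z, i.e. Rxz.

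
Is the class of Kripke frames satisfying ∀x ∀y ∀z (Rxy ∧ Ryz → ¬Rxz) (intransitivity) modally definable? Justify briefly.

Not definable by any modal formula

If a class were modally definable it would be closed under surjective bounded morphisms (Goldblatt–Thomason).
The 3-cycle (worlds a,b,c with a→b→c→a) is intransitive. Mapping every world to a single reflexive point • is a surjective bounded morphism; the reflexive point is not intransitive (R••∧R•• but R••).
Hence intransitivity is not modally definable.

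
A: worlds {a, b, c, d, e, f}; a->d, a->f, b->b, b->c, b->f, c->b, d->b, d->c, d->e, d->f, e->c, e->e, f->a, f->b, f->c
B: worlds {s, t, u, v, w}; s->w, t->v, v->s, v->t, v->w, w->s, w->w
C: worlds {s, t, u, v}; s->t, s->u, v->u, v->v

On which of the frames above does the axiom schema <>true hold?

A

The schema corresponds to seriality: forall x exists y Rxy.
A: condition met.
B: fails — world u has no successor.
C: fails — world t has no successor.
Valid on: A.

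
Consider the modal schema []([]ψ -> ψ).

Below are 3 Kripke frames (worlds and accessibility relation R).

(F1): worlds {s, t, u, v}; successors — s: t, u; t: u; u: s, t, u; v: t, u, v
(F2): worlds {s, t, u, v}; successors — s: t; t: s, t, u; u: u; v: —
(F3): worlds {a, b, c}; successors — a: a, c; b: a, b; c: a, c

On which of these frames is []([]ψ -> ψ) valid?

This is the axiom for shift-reflexivity; its first-order frame correspondent is forall x forall y (Rxy -> Ryy).
(F1): fails — Rut but not Rtt.
(F2): fails — Rts but not Rss.
(F3): holds.

(F3)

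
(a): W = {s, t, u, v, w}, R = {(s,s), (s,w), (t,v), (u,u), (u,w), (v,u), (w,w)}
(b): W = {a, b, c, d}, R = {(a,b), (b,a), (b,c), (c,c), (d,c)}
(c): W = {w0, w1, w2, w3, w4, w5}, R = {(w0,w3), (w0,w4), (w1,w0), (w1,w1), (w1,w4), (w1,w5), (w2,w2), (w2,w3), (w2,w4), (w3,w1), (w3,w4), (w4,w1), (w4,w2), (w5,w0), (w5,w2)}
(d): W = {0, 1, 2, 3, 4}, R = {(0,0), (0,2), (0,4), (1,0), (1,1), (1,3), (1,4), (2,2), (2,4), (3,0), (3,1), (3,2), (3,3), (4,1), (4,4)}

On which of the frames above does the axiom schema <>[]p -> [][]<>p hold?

(a), (d)

This is the axiom for a generalized confluence (Geach) condition; its first-order frame correspondent is forall x forall y forall z ((xRy & x R^2 z) -> exists w (yRw & zRw)).
(a): ✓.
(b): fails — aRb, aR²a but no w with bRw and aRw.
(c): fails — w1Rw0, w1R²w4 but no w with w0Rw and w4Rw.
(d): ✓.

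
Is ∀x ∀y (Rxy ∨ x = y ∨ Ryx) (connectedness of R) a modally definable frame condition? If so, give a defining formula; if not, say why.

Not definable by any modal formula

If a class were modally definable it would be closed under disjoint unions (Goldblatt–Thomason).
Take 4 disjoint single-world reflexive frames: each is trivially connected, but their disjoint union has 4 worlds with no edge between distinct components, so it is not connected.
So the class is not modally definable.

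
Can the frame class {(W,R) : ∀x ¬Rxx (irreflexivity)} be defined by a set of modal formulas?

Not definable by any modal formula

Modal frame validity is preserved under surjective bounded morphisms.
The 2-cycle (worlds 0,1 with 0→1→0) is irreflexive, and the map sending every world to a single reflexive point • is a surjective bounded morphism (forth: every edge maps to (•,•); back: every world has a successor). So any modal formula valid on the 2-cycle is also valid on the reflexive point, which is not irreflexive.
So the class is not modally definable.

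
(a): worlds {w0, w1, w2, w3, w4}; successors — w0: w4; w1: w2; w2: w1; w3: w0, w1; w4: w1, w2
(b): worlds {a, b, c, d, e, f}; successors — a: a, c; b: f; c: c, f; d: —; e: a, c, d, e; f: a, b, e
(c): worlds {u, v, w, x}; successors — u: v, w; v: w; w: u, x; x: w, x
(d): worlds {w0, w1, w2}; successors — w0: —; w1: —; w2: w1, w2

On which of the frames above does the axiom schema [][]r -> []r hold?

(d)

Frame correspondent (Sahlqvist): forall x forall y (Rxy -> exists z (Rxz & Rzy)) — i.e. density.
(a): fails — Rw1w2 but no z with Rw1z and Rzw2.
(b): fails — Rbf but no z with Rbz and Rzf.
(c): fails — Ruv but no z with Ruz and Rzv.
(d): holds.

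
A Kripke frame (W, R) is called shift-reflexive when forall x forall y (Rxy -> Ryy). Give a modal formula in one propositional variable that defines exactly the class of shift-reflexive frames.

This is shift-reflexivity; the standard corresponding axiom is T□: □(□p → p).

□(□p → p)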